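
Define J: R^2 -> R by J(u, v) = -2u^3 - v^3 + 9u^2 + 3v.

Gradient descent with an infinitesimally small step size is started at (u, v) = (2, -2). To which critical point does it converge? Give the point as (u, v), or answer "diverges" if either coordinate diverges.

(0, -1)

J is separable, so gradient descent decouples: u follows -∂J/∂u, v follows -∂J/∂v.
∂J/∂u = -6u(u - 3); at u=2 this is 12, so u decreases.
∂J/∂v = -3(v - 1)(v + 1); at v=-2 this is -9, so v increases.
u converges to its nearest critical value 0 (a local min of the u-part); v converges to -1. The iterate converges to (0, -1).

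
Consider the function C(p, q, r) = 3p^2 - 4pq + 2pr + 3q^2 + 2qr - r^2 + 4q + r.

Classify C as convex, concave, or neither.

C is quadratic, so its Hessian is the constant matrix H = [[6, -4, 2], [-4, 6, 2], [2, 2, -2]].
Leading principal minors: 6, 20, -120.
Neither pattern holds ⇒ H is indefinite ⇒ neither convex nor concave.

neither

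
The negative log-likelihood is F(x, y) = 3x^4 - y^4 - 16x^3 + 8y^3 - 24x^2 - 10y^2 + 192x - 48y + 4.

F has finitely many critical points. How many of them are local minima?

F separates as a function of x plus a function of y, so ∇F=0 decouples.
∂F/∂x = 12(x - 4)(x - 2)(x + 2) = 0 at x ∈ {-2, 2, 4}; ∂F/∂y = -4(y - 4)(y - 3)(y + 1) = 0 at y ∈ {-1, 3, 4}.
The Hessian is diagonal: diag(F_xx, F_yy). Second derivatives: F_xx(-2)=288, F_xx(2)=-96, F_xx(4)=144; F_yy(-1)=-80, F_yy(3)=16, F_yy(4)=-20.
Local minima occur where both diagonal entries positive: (-2, 3), (4, 3). Count: 2.

2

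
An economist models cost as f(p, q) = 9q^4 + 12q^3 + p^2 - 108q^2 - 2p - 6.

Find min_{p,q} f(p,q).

f(p,q) separates as A(p) + B(q) − 6, so its minimum is min A + min B − 6.
A'(p) = 2p - 2 vanishes at p ∈ {1}; B'(q) = 36q(q - 2)(q + 3) vanishes at q ∈ {-3, 0, 2}.
Local minima of A (where A''>0): A(1)=-1. Local minima of B: B(-3)=-567, B(2)=-192.
So the global minimum of f is A(1) + B(-3) − 6 = -1 − 567 − 6 = -574, attained at (1, -3).

-574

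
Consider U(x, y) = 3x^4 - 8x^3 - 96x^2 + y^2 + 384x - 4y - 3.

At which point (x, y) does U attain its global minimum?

(-4, 2)

U(x,y) separates as P(x) + Q(y) − 3, so its minimum is min P + min Q − 3.
P'(x) = 12(x - 4)(x - 2)(x + 4) vanishes at x ∈ {-4, 2, 4}; Q'(y) = 2y - 4 vanishes at y ∈ {2}.
Local minima of P (where P''>0): P(-4)=-1792, P(4)=256. Local minima of Q: Q(2)=-4.
So the global minimum of U is P(-4) + Q(2) − 3 = -1792 − 4 − 3 = -1799, attained at (-4, 2).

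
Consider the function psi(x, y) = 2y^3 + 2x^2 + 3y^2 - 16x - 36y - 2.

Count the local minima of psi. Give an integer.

1

psi separates as a function of x plus a function of y, so ∇psi=0 decouples.
∂psi/∂x = 4(x - 4) = 0 at x ∈ {4}; ∂psi/∂y = 6(y - 2)(y + 3) = 0 at y ∈ {-3, 2}.
The Hessian is diagonal: diag(psi_xx, psi_yy). Second derivatives: psi_xx(4)=4; psi_yy(-3)=-30, psi_yy(2)=30.
Local minima occur where both diagonal entries positive: (4, 2). Count: 1.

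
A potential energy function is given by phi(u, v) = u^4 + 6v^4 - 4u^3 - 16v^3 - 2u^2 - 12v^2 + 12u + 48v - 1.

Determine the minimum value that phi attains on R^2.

phi(u,v) separates as P(u) + Q(v) − 1, so its minimum is min P + min Q − 1.
P'(u) = 4(u - 3)(u - 1)(u + 1) vanishes at u ∈ {-1, 1, 3}; Q'(v) = 24(v - 2)(v - 1)(v + 1) vanishes at v ∈ {-1, 1, 2}.
Local minima of P (where P''>0): P(-1)=-9, P(3)=-9. Local minima of Q: Q(-1)=-38, Q(2)=16.
So the global minimum of phi is P(-1) + Q(-1) − 1 = -9 − 38 − 1 = -48, attained at (-1, -1).

-48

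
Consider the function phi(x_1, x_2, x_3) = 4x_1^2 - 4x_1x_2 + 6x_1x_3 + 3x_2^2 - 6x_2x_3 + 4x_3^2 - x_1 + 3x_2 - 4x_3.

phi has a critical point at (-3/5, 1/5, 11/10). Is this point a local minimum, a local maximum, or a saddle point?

local minimum

The Hessian is constant: H = [[8, -4, 6], [-4, 6, -6], [6, -6, 8]].
Leading principal minors: Δ₁ = 8, Δ₂ = 32, Δ₃ = 40.
All leading minors are positive, so H is positive definite: a local minimum.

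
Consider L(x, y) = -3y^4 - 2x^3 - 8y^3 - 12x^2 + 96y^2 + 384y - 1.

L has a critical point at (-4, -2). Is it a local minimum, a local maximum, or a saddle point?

local minimum

The mixed partial ∂²L/∂x∂y is 0, so the Hessian at any point is diag(L_xx, L_yy) = diag(-12(x + 2), 12(-3y^2 - 4y + 16)).
At (-4, -2): H = diag(24, 144).
Both eigenvalues are positive, so H is positive definite: a local minimum.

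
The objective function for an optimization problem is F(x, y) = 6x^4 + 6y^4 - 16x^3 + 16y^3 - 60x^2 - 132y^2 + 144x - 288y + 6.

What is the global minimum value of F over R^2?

-1432

F(x,y) separates as P(x) + Q(y) + 6, so its minimum is min P + min Q + 6.
P'(x) = 24(x - 3)(x - 1)(x + 2) vanishes at x ∈ {-2, 1, 3}; Q'(y) = 24(y - 3)(y + 1)(y + 4) vanishes at y ∈ {-4, -1, 3}.
Local minima of P (where P''>0): P(-2)=-304, P(3)=-54. Local minima of Q: Q(-4)=-448, Q(3)=-1134.
So the global minimum of F is P(-2) + Q(3) + 6 = -304 − 1134 + 6 = -1432, attained at (-2, 3).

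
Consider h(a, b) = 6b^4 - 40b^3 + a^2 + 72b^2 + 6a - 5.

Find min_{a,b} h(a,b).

h(a,b) separates as P(a) + Q(b) − 5, so its minimum is min P + min Q − 5.
P'(a) = 2a + 6 vanishes at a ∈ {-3}; Q'(b) = 24b(b - 3)(b - 2) vanishes at b ∈ {0, 2, 3}.
Local minima of P (where P''>0): P(-3)=-9. Local minima of Q: Q(0)=0, Q(3)=54.
So the global minimum of h is P(-3) + Q(0) − 5 = -9 + 0 − 5 = -14, attained at (-3, 0).

-14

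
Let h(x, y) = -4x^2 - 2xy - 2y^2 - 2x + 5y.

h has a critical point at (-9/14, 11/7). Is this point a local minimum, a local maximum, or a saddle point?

local maximum

The Hessian of h is constant: H = [[-8, -2], [-2, -4]].
det(H) = (-8)·(-4) − (-2)² = 28.
det(H) > 0 and tr(H) = -12 < 0, so H is negative definite and the point is a local maximum.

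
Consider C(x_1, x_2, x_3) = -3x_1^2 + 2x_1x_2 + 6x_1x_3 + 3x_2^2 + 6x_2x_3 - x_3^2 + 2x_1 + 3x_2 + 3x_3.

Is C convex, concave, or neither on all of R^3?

C is quadratic, so its Hessian is the constant matrix H = [[-6, 2, 6], [2, 6, 6], [6, 6, -2]].
Leading principal minors: -6, -40, 224.
Neither pattern holds ⇒ H is indefinite ⇒ neither convex nor concave.

neither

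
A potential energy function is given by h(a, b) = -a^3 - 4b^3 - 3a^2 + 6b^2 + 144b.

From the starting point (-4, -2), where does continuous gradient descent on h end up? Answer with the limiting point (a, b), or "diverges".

(-2, -3)

h is separable, so gradient descent decouples: a follows -∂h/∂a, b follows -∂h/∂b.
∂h/∂a = -3a(a + 2); at a=-4 this is -24, so a increases.
∂h/∂b = -12(b - 4)(b + 3); at b=-2 this is 72, so b decreases.
a converges to its nearest critical value -2 (a local min of the a-part); b converges to -3. The iterate converges to (-2, -3).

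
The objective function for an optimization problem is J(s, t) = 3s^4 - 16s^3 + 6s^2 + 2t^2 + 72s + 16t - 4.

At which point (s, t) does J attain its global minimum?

(-1, -4)

J(s,t) separates as P(s) + Q(t) − 4, so its minimum is min P + min Q − 4.
P'(s) = 12(s - 3)(s - 2)(s + 1) vanishes at s ∈ {-1, 2, 3}; Q'(t) = 4(t + 4) vanishes at t ∈ {-4}.
Local minima of P (where P''>0): P(-1)=-47, P(3)=81. Local minima of Q: Q(-4)=-32.
So the global minimum of J is P(-1) + Q(-4) − 4 = -47 − 32 − 4 = -83, attained at (-1, -4).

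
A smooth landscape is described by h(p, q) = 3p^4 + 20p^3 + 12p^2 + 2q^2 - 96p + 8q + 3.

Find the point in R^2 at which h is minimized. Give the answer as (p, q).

h(p,q) separates as A(p) + B(q) + 3, so its minimum is min A + min B + 3.
A'(p) = 12(p - 1)(p + 2)(p + 4) vanishes at p ∈ {-4, -2, 1}; B'(q) = 4q + 8 vanishes at q ∈ {-2}.
Local minima of A (where A''>0): A(-4)=64, A(1)=-61. Local minima of B: B(-2)=-8.
So the global minimum of h is A(1) + B(-2) + 3 = -61 − 8 + 3 = -66, attained at (1, -2).

(1, -2)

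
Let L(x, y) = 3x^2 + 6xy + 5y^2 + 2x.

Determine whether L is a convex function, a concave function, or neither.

convex

L is quadratic, so its Hessian is the constant matrix H = [[6, 6], [6, 10]].
det(H) = 24, tr(H) = 16.
det(H) > 0 and tr(H) > 0, so H is positive definite everywhere: convex.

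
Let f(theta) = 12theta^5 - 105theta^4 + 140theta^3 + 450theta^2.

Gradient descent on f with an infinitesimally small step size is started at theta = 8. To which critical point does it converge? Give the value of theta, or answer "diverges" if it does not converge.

5

f'(theta) = 60theta(theta - 5)(theta - 3)(theta + 1), so f'(8) = 64800.
Gradient descent moves in the -f' direction, i.e. theta is decreasing.
The nearest critical point in that direction is theta = 5, where f'' = 3600 > 0 (a local minimum). The iterate converges there.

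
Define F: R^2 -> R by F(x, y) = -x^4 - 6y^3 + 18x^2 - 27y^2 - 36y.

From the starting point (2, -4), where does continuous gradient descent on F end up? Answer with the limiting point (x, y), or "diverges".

F is separable, so gradient descent decouples: x follows -∂F/∂x, y follows -∂F/∂y.
∂F/∂x = -4x(x - 3)(x + 3); at x=2 this is 40, so x decreases.
∂F/∂y = -18(y + 1)(y + 2); at y=-4 this is -108, so y increases.
x converges to its nearest critical value 0 (a local min of the x-part); y converges to -2. The iterate converges to (0, -2).

(0, -2)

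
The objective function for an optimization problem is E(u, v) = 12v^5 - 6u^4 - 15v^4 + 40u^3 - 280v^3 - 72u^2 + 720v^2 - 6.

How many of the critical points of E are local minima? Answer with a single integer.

E separates as a function of u plus a function of v, so ∇E=0 decouples.
∂E/∂u = -24u(u - 3)(u - 2) = 0 at u ∈ {0, 2, 3}; ∂E/∂v = 60v(v - 3)(v - 2)(v + 4) = 0 at v ∈ {-4, 0, 2, 3}.
The Hessian is diagonal: diag(E_uu, E_vv). Second derivatives: E_uu(0)=-144, E_uu(2)=48, E_uu(3)=-72; E_vv(-4)=-10080, E_vv(0)=1440, E_vv(2)=-720, E_vv(3)=1260.
Local minima occur where both diagonal entries positive: (2, 0), (2, 3). Count: 2.

2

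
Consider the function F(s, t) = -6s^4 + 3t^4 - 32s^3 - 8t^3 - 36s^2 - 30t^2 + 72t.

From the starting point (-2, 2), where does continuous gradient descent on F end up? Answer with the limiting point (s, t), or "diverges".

F is separable, so gradient descent decouples: s follows -∂F/∂s, t follows -∂F/∂t.
∂F/∂s = -24s(s + 1)(s + 3); at s=-2 this is -48, so s increases.
∂F/∂t = 12(t - 3)(t - 1)(t + 2); at t=2 this is -48, so t increases.
s converges to its nearest critical value -1 (a local min of the s-part); t converges to 3. The iterate converges to (-1, 3).

(-1, 3)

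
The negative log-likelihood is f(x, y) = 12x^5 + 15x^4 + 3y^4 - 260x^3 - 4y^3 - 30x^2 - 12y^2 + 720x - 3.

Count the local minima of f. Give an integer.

f separates as a function of x plus a function of y, so ∇f=0 decouples.
∂f/∂x = 60(x - 3)(x - 1)(x + 1)(x + 4) = 0 at x ∈ {-4, -1, 1, 3}; ∂f/∂y = 12y(y - 2)(y + 1) = 0 at y ∈ {-1, 0, 2}.
The Hessian is diagonal: diag(f_xx, f_yy). Second derivatives: f_xx(-4)=-6300, f_xx(-1)=1440, f_xx(1)=-1200, f_xx(3)=3360; f_yy(-1)=36, f_yy(0)=-24, f_yy(2)=72.
Local minima occur where both diagonal entries positive: (-1, -1), (-1, 2), (3, -1), (3, 2). Count: 4.

4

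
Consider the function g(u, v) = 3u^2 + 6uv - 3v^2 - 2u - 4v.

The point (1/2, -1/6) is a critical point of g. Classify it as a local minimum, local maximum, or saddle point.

The Hessian of g is constant: H = [[6, 6], [6, -6]].
det(H) = 6·(-6) − 6² = -72.
Since det(H) < 0, H is indefinite and the critical point is a saddle point.

saddle point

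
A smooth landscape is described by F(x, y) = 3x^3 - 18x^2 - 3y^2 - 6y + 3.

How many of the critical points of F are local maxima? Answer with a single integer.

1

F separates as a function of x plus a function of y, so ∇F=0 decouples.
∂F/∂x = 9x(x - 4) = 0 at x ∈ {0, 4}; ∂F/∂y = -6(y + 1) = 0 at y ∈ {-1}.
The Hessian is diagonal: diag(F_xx, F_yy). Second derivatives: F_xx(0)=-36, F_xx(4)=36; F_yy(-1)=-6.
Local maxima occur where both diagonal entries negative: (0, -1). Count: 1.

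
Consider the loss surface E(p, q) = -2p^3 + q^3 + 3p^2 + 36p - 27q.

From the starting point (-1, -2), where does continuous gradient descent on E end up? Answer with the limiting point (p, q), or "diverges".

(-2, 3)

E is separable, so gradient descent decouples: p follows -∂E/∂p, q follows -∂E/∂q.
∂E/∂p = -6(p - 3)(p + 2); at p=-1 this is 24, so p decreases.
∂E/∂q = 3(q - 3)(q + 3); at q=-2 this is -15, so q increases.
p converges to its nearest critical value -2 (a local min of the p-part); q converges to 3. The iterate converges to (-2, 3).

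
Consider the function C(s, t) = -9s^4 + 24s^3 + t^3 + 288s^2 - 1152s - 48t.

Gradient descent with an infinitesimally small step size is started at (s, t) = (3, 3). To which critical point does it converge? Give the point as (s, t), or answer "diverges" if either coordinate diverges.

(2, 4)

C is separable, so gradient descent decouples: s follows -∂C/∂s, t follows -∂C/∂t.
∂C/∂s = -36(s - 4)(s - 2)(s + 4); at s=3 this is 252, so s decreases.
∂C/∂t = 3(t - 4)(t + 4); at t=3 this is -21, so t increases.
s converges to its nearest critical value 2 (a local min of the s-part); t converges to 4. The iterate converges to (2, 4).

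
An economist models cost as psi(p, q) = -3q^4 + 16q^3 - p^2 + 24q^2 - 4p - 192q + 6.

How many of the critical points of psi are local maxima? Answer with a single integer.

psi separates as a function of p plus a function of q, so ∇psi=0 decouples.
∂psi/∂p = -2(p + 2) = 0 at p ∈ {-2}; ∂psi/∂q = -12(q - 4)(q - 2)(q + 2) = 0 at q ∈ {-2, 2, 4}.
The Hessian is diagonal: diag(psi_pp, psi_qq). Second derivatives: psi_pp(-2)=-2; psi_qq(-2)=-288, psi_qq(2)=96, psi_qq(4)=-144.
Local maxima occur where both diagonal entries negative: (-2, -2), (-2, 4). Count: 2.

2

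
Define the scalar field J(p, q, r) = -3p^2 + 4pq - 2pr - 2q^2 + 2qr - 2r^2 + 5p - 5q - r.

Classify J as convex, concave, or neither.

J is quadratic, so its Hessian is the constant matrix H = [[-6, 4, -2], [4, -4, 2], [-2, 2, -4]].
Leading principal minors: -6, 8, -24.
Signs alternate −, +, − ⇒ H ≺ 0 ⇒ concave.

concave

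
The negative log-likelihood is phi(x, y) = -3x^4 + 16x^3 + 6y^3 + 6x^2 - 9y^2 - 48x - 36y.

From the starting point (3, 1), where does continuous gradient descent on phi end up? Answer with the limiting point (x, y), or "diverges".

phi is separable, so gradient descent decouples: x follows -∂phi/∂x, y follows -∂phi/∂y.
∂phi/∂x = -12(x - 4)(x - 1)(x + 1); at x=3 this is 96, so x decreases.
∂phi/∂y = 18(y - 2)(y + 1); at y=1 this is -36, so y increases.
x converges to its nearest critical value 1 (a local min of the x-part); y converges to 2. The iterate converges to (1, 2).

(1, 2)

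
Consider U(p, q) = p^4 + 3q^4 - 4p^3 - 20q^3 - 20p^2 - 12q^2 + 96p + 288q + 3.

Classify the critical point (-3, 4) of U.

local minimum

The mixed partial ∂²U/∂p∂q is 0, so the Hessian at any point is diag(U_pp, U_qq) = diag(4(3p^2 - 6p - 10), 12(3q^2 - 10q - 2)).
At (-3, 4): H = diag(140, 72).
Both eigenvalues are positive, so H is positive definite: a local minimum.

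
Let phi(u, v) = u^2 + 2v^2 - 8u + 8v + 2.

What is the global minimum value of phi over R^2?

-22

phi(u,v) separates as P(u) + Q(v) + 2, so its minimum is min P + min Q + 2.
P'(u) = 2u - 8 vanishes at u ∈ {4}; Q'(v) = 4v + 8 vanishes at v ∈ {-2}.
Local minima of P (where P''>0): P(4)=-16. Local minima of Q: Q(-2)=-8.
So the global minimum of phi is P(4) + Q(-2) + 2 = -16 − 8 + 2 = -22, attained at (4, -2).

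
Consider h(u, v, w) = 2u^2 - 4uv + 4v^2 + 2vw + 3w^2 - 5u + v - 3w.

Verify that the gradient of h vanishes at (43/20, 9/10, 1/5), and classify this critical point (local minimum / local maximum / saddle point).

∇h = (4u - 4v - 5, -4u + 8v + 2w + 1, 2v + 6w - 3); substituting (43/20, 9/10, 1/5) gives ∇h = (0, 0, 0), so (43/20, 9/10, 1/5) is indeed a critical point.
The Hessian is constant: H = [[4, -4, 0], [-4, 8, 2], [0, 2, 6]].
Leading principal minors: Δ₁ = 4, Δ₂ = 16, Δ₃ = 80.
All leading minors are positive, so H is positive definite: a local minimum.

local minimum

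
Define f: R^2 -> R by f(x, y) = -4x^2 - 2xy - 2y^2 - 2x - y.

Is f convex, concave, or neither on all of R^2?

concave

f is quadratic, so its Hessian is the constant matrix H = [[-8, -2], [-2, -4]].
det(H) = 28, tr(H) = -12.
det(H) > 0 and tr(H) < 0, so H is negative definite everywhere: concave.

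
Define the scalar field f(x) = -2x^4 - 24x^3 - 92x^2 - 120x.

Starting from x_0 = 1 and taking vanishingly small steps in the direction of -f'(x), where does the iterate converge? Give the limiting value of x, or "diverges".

f'(x) = -8(x + 1)(x + 3)(x + 5), so f'(1) = -384.
Gradient descent moves in the -f' direction, i.e. x is increasing.
There is no critical point above x=1, and f' keeps the same sign, so the iterate runs off to +∞.

diverges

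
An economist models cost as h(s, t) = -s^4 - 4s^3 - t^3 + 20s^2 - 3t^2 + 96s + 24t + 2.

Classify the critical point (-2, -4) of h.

The mixed partial ∂²h/∂s∂t is 0, so the Hessian at any point is diag(h_ss, h_tt) = diag(4(-3s^2 - 6s + 10), -6(t + 1)).
At (-2, -4): H = diag(40, 18).
Both eigenvalues are positive, so H is positive definite: a local minimum.

local minimum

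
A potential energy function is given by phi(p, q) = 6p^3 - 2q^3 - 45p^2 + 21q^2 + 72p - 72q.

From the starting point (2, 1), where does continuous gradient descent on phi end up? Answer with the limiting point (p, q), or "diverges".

(4, 3)

phi is separable, so gradient descent decouples: p follows -∂phi/∂p, q follows -∂phi/∂q.
∂phi/∂p = 18(p - 4)(p - 1); at p=2 this is -36, so p increases.
∂phi/∂q = -6(q - 4)(q - 3); at q=1 this is -36, so q increases.
p converges to its nearest critical value 4 (a local min of the p-part); q converges to 3. The iterate converges to (4, 3).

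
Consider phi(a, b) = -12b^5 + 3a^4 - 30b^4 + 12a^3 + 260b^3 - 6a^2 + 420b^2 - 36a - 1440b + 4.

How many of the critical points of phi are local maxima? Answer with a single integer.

phi separates as a function of a plus a function of b, so ∇phi=0 decouples.
∂phi/∂a = 12(a - 1)(a + 1)(a + 3) = 0 at a ∈ {-3, -1, 1}; ∂phi/∂b = -60(b - 3)(b - 1)(b + 2)(b + 4) = 0 at b ∈ {-4, -2, 1, 3}.
The Hessian is diagonal: diag(phi_aa, phi_bb). Second derivatives: phi_aa(-3)=96, phi_aa(-1)=-48, phi_aa(1)=96; phi_bb(-4)=4200, phi_bb(-2)=-1800, phi_bb(1)=1800, phi_bb(3)=-4200.
Local maxima occur where both diagonal entries negative: (-1, -2), (-1, 3). Count: 2.

2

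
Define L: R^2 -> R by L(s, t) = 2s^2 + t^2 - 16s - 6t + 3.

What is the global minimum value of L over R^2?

-38

L(s,t) separates as P(s) + Q(t) + 3, so its minimum is min P + min Q + 3.
P'(s) = 4s - 16 vanishes at s ∈ {4}; Q'(t) = 2(t - 3) vanishes at t ∈ {3}.
Local minima of P (where P''>0): P(4)=-32. Local minima of Q: Q(3)=-9.
So the global minimum of L is P(4) + Q(3) + 3 = -32 − 9 + 3 = -38, attained at (4, 3).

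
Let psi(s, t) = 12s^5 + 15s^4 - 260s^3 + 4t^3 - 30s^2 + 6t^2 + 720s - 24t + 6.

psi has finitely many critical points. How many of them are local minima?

psi separates as a function of s plus a function of t, so ∇psi=0 decouples.
∂psi/∂s = 60(s - 3)(s - 1)(s + 1)(s + 4) = 0 at s ∈ {-4, -1, 1, 3}; ∂psi/∂t = 12(t - 1)(t + 2) = 0 at t ∈ {-2, 1}.
The Hessian is diagonal: diag(psi_ss, psi_tt). Second derivatives: psi_ss(-4)=-6300, psi_ss(-1)=1440, psi_ss(1)=-1200, psi_ss(3)=3360; psi_tt(-2)=-36, psi_tt(1)=36.
Local minima occur where both diagonal entries positive: (-1, 1), (3, 1). Count: 2.

2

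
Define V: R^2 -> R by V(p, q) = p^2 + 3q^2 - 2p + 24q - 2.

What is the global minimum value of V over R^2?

-51

V(p,q) separates as A(p) + B(q) − 2, so its minimum is min A + min B − 2.
A'(p) = 2p - 2 vanishes at p ∈ {1}; B'(q) = 6q + 24 vanishes at q ∈ {-4}.
Local minima of A (where A''>0): A(1)=-1. Local minima of B: B(-4)=-48.
So the global minimum of V is A(1) + B(-4) − 2 = -1 − 48 − 2 = -51, attained at (1, -4).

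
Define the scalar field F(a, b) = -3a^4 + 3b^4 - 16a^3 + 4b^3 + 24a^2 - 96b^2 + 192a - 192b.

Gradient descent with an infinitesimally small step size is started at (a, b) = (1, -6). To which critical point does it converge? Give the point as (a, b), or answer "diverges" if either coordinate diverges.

F is separable, so gradient descent decouples: a follows -∂F/∂a, b follows -∂F/∂b.
∂F/∂a = -12(a - 2)(a + 2)(a + 4); at a=1 this is 180, so a decreases.
∂F/∂b = 12(b - 4)(b + 1)(b + 4); at b=-6 this is -1200, so b increases.
a converges to its nearest critical value -2 (a local min of the a-part); b converges to -4. The iterate converges to (-2, -4).

(-2, -4)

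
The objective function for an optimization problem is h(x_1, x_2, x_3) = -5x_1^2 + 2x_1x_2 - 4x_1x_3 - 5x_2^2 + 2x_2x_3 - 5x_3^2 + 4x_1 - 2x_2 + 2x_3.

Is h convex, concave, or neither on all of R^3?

h is quadratic, so its Hessian is the constant matrix H = [[-10, 2, -4], [2, -10, 2], [-4, 2, -10]].
Leading principal minors: -10, 96, -792.
Signs alternate −, +, − ⇒ H ≺ 0 ⇒ concave.

concave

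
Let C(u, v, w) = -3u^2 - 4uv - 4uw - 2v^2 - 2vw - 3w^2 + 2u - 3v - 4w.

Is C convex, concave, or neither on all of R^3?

concave

C is quadratic, so its Hessian is the constant matrix H = [[-6, -4, -4], [-4, -4, -2], [-4, -2, -6]].
Leading principal minors: -6, 8, -24.
Signs alternate −, +, − ⇒ H ≺ 0 ⇒ concave.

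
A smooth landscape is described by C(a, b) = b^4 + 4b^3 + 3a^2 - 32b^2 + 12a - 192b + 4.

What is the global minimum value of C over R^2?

-776

C(a,b) separates as P(a) + Q(b) + 4, so its minimum is min P + min Q + 4.
P'(a) = 6a + 12 vanishes at a ∈ {-2}; Q'(b) = 4(b - 4)(b + 3)(b + 4) vanishes at b ∈ {-4, -3, 4}.
Local minima of P (where P''>0): P(-2)=-12. Local minima of Q: Q(-4)=256, Q(4)=-768.
So the global minimum of C is P(-2) + Q(4) + 4 = -12 − 768 + 4 = -776, attained at (-2, 4).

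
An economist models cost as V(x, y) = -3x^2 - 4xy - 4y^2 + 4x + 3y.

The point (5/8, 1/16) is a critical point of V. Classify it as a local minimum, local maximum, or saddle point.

The Hessian of V is constant: H = [[-6, -4], [-4, -8]].
det(H) = (-6)·(-8) − (-4)² = 32.
det(H) > 0 and tr(H) = -14 < 0, so H is negative definite and the point is a local maximum.

local maximum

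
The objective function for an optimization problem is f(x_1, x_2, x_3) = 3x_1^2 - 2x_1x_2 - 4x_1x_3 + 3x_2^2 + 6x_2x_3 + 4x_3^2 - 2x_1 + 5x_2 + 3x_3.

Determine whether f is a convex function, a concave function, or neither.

f is quadratic, so its Hessian is the constant matrix H = [[6, -2, -4], [-2, 6, 6], [-4, 6, 8]].
Leading principal minors: 6, 32, 40.
All positive ⇒ H ≻ 0 ⇒ convex.

convex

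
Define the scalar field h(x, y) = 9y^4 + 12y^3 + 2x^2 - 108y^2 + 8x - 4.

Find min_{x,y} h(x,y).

-579

h(x,y) separates as P(x) + Q(y) − 4, so its minimum is min P + min Q − 4.
P'(x) = 4x + 8 vanishes at x ∈ {-2}; Q'(y) = 36y(y - 2)(y + 3) vanishes at y ∈ {-3, 0, 2}.
Local minima of P (where P''>0): P(-2)=-8. Local minima of Q: Q(-3)=-567, Q(2)=-192.
So the global minimum of h is P(-2) + Q(-3) − 4 = -8 − 567 − 4 = -579, attained at (-2, -3).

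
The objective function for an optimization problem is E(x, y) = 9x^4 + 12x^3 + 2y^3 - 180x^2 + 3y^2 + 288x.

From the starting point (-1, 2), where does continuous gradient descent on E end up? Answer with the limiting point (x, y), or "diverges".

(-4, 0)

E is separable, so gradient descent decouples: x follows -∂E/∂x, y follows -∂E/∂y.
∂E/∂x = 36(x - 2)(x - 1)(x + 4); at x=-1 this is 648, so x decreases.
∂E/∂y = 6y(y + 1); at y=2 this is 36, so y decreases.
x converges to its nearest critical value -4 (a local min of the x-part); y converges to 0. The iterate converges to (-4, 0).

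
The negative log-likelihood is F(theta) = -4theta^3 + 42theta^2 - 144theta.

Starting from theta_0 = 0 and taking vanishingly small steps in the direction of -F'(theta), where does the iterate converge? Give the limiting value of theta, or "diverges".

3

F'(theta) = -12(theta - 4)(theta - 3), so F'(0) = -144.
Gradient descent moves in the -F' direction, i.e. theta is increasing.
The nearest critical point in that direction is theta = 3, where F'' = 12 > 0 (a local minimum). The iterate converges there.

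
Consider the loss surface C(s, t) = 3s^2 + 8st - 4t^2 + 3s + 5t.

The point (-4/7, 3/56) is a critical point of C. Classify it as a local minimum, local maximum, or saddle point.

saddle point

The Hessian of C is constant: H = [[6, 8], [8, -8]].
det(H) = 6·(-8) − 8² = -112.
Since det(H) < 0, H is indefinite and the critical point is a saddle point.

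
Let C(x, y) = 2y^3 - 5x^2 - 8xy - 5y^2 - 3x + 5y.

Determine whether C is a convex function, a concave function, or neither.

neither

The term 2y^3 is cubic, so the Hessian is not constant.
∂²C/∂y² = 12y - 10, which takes both signs as y varies (negative for sufficiently negative y). A diagonal entry of the Hessian changing sign means the Hessian is neither positive- nor negative-semidefinite on all of R^2.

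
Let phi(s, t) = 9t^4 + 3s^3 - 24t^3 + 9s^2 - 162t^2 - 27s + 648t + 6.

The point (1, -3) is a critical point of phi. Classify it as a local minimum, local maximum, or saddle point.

The mixed partial ∂²phi/∂s∂t is 0, so the Hessian at any point is diag(phi_ss, phi_tt) = diag(18(s + 1), 36(3t^2 - 4t - 9)).
At (1, -3): H = diag(36, 1080).
Both eigenvalues are positive, so H is positive definite: a local minimum.

local minimum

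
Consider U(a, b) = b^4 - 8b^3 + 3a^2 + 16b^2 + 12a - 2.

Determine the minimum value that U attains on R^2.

-14

U(a,b) separates as P(a) + Q(b) − 2, so its minimum is min P + min Q − 2.
P'(a) = 6a + 12 vanishes at a ∈ {-2}; Q'(b) = 4b(b - 4)(b - 2) vanishes at b ∈ {0, 2, 4}.
Local minima of P (where P''>0): P(-2)=-12. Local minima of Q: Q(0)=0, Q(4)=0.
So the global minimum of U is P(-2) + Q(0) − 2 = -12 + 0 − 2 = -14, attained at (-2, 0).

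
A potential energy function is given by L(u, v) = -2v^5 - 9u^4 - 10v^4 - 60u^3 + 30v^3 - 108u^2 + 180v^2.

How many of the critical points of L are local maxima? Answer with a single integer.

L separates as a function of u plus a function of v, so ∇L=0 decouples.
∂L/∂u = -36u(u + 2)(u + 3) = 0 at u ∈ {-3, -2, 0}; ∂L/∂v = -10v(v - 3)(v + 3)(v + 4) = 0 at v ∈ {-4, -3, 0, 3}.
The Hessian is diagonal: diag(L_uu, L_vv). Second derivatives: L_uu(-3)=-108, L_uu(-2)=72, L_uu(0)=-216; L_vv(-4)=280, L_vv(-3)=-180, L_vv(0)=360, L_vv(3)=-1260.
Local maxima occur where both diagonal entries negative: (-3, -3), (-3, 3), (0, -3), (0, 3). Count: 4.

4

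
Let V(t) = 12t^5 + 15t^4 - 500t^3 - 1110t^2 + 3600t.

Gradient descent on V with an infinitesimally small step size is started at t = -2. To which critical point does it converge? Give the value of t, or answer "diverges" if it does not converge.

-3

V'(t) = 60(t - 5)(t - 1)(t + 3)(t + 4), so V'(-2) = 2520.
Gradient descent moves in the -V' direction, i.e. t is decreasing.
The nearest critical point in that direction is t = -3, where V'' = 1920 > 0 (a local minimum). The iterate converges there.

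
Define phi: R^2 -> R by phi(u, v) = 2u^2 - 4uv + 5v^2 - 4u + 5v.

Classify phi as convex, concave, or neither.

phi is quadratic, so its Hessian is the constant matrix H = [[4, -4], [-4, 10]].
det(H) = 24, tr(H) = 14.
det(H) > 0 and tr(H) > 0, so H is positive definite everywhere: convex.

convex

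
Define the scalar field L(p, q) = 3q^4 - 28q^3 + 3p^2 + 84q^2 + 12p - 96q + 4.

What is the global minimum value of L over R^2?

L(p,q) separates as A(p) + B(q) + 4, so its minimum is min A + min B + 4.
A'(p) = 6p + 12 vanishes at p ∈ {-2}; B'(q) = 12(q - 4)(q - 2)(q - 1) vanishes at q ∈ {1, 2, 4}.
Local minima of A (where A''>0): A(-2)=-12. Local minima of B: B(1)=-37, B(4)=-64.
So the global minimum of L is A(-2) + B(4) + 4 = -12 − 64 + 4 = -72, attained at (-2, 4).

-72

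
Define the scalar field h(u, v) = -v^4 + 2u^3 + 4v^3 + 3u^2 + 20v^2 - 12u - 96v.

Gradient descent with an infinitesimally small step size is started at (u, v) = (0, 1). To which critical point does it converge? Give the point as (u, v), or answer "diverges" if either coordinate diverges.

h is separable, so gradient descent decouples: u follows -∂h/∂u, v follows -∂h/∂v.
∂h/∂u = 6(u - 1)(u + 2); at u=0 this is -12, so u increases.
∂h/∂v = -4(v - 4)(v - 2)(v + 3); at v=1 this is -48, so v increases.
u converges to its nearest critical value 1 (a local min of the u-part); v converges to 2. The iterate converges to (1, 2).

(1, 2)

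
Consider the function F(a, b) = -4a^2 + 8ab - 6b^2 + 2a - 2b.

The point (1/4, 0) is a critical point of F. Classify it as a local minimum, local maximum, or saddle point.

local maximum

The Hessian of F is constant: H = [[-8, 8], [8, -12]].
det(H) = (-8)·(-12) − 8² = 32.
det(H) > 0 and tr(H) = -20 < 0, so H is negative definite and the point is a local maximum.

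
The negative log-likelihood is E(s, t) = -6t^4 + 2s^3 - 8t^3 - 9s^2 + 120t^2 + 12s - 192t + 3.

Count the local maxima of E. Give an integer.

E separates as a function of s plus a function of t, so ∇E=0 decouples.
∂E/∂s = 6(s - 2)(s - 1) = 0 at s ∈ {1, 2}; ∂E/∂t = -24(t - 2)(t - 1)(t + 4) = 0 at t ∈ {-4, 1, 2}.
The Hessian is diagonal: diag(E_ss, E_tt). Second derivatives: E_ss(1)=-6, E_ss(2)=6; E_tt(-4)=-720, E_tt(1)=120, E_tt(2)=-144.
Local maxima occur where both diagonal entries negative: (1, -4), (1, 2). Count: 2.

2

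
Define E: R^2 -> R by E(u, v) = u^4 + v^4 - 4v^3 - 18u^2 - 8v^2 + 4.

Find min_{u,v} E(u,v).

-205

E(u,v) separates as P(u) + Q(v) + 4, so its minimum is min P + min Q + 4.
P'(u) = 4u(u - 3)(u + 3) vanishes at u ∈ {-3, 0, 3}; Q'(v) = 4v(v - 4)(v + 1) vanishes at v ∈ {-1, 0, 4}.
Local minima of P (where P''>0): P(-3)=-81, P(3)=-81. Local minima of Q: Q(-1)=-3, Q(4)=-128.
So the global minimum of E is P(-3) + Q(4) + 4 = -81 − 128 + 4 = -205, attained at (-3, 4).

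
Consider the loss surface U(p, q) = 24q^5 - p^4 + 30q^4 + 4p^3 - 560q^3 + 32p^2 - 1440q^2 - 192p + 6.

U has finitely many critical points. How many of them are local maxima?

4

U separates as a function of p plus a function of q, so ∇U=0 decouples.
∂U/∂p = -4(p - 4)(p - 3)(p + 4) = 0 at p ∈ {-4, 3, 4}; ∂U/∂q = 120q(q - 4)(q + 2)(q + 3) = 0 at q ∈ {-3, -2, 0, 4}.
The Hessian is diagonal: diag(U_pp, U_qq). Second derivatives: U_pp(-4)=-224, U_pp(3)=28, U_pp(4)=-32; U_qq(-3)=-2520, U_qq(-2)=1440, U_qq(0)=-2880, U_qq(4)=20160.
Local maxima occur where both diagonal entries negative: (-4, -3), (-4, 0), (4, -3), (4, 0). Count: 4.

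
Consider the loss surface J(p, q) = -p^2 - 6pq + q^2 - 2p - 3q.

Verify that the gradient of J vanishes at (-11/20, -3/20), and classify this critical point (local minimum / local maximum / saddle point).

saddle point

∇J = (-2p - 6q - 2, -6p + 2q - 3); substituting (-11/20, -3/20) gives ∇J = (0, 0), so (-11/20, -3/20) is indeed a critical point.
The Hessian of J is constant: H = [[-2, -6], [-6, 2]].
det(H) = (-2)·2 − (-6)² = -40.
Since det(H) < 0, H is indefinite and the critical point is a saddle point.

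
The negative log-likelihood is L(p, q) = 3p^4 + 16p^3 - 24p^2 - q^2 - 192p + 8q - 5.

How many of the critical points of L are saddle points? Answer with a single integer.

L separates as a function of p plus a function of q, so ∇L=0 decouples.
∂L/∂p = 12(p - 2)(p + 2)(p + 4) = 0 at p ∈ {-4, -2, 2}; ∂L/∂q = -2(q - 4) = 0 at q ∈ {4}.
The Hessian is diagonal: diag(L_pp, L_qq). Second derivatives: L_pp(-4)=144, L_pp(-2)=-96, L_pp(2)=288; L_qq(4)=-2.
Saddle points occur where the two diagonal entries have opposite signs: (-4, 4), (2, 4). Count: 2.

2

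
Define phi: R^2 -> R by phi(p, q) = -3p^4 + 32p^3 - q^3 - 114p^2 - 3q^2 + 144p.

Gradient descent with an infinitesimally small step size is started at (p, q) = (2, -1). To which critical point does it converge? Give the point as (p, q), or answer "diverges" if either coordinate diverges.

phi is separable, so gradient descent decouples: p follows -∂phi/∂p, q follows -∂phi/∂q.
∂phi/∂p = -12(p - 4)(p - 3)(p - 1); at p=2 this is -24, so p increases.
∂phi/∂q = -3q(q + 2); at q=-1 this is 3, so q decreases.
p converges to its nearest critical value 3 (a local min of the p-part); q converges to -2. The iterate converges to (3, -2).

(3, -2)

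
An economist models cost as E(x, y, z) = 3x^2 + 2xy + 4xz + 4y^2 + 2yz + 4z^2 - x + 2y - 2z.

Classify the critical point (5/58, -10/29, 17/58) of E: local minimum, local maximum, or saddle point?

local minimum

The Hessian is constant: H = [[6, 2, 4], [2, 8, 2], [4, 2, 8]].
Leading principal minors: Δ₁ = 6, Δ₂ = 44, Δ₃ = 232.
All leading minors are positive, so H is positive definite: a local minimum.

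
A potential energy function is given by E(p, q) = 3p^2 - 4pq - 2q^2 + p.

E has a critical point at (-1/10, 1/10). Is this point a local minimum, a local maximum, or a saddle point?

The Hessian of E is constant: H = [[6, -4], [-4, -4]].
det(H) = 6·(-4) − (-4)² = -40.
Since det(H) < 0, H is indefinite and the critical point is a saddle point.

saddle point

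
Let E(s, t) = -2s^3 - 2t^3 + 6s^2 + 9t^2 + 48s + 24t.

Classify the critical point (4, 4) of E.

The mixed partial ∂²E/∂s∂t is 0, so the Hessian at any point is diag(E_ss, E_tt) = diag(12(-s + 1), 6(-2t + 3)).
At (4, 4): H = diag(-36, -30).
Both eigenvalues are negative, so H is negative definite: a local maximum.

local maximum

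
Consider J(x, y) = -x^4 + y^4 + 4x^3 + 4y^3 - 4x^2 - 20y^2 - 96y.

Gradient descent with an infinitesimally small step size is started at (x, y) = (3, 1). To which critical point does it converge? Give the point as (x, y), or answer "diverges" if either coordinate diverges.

diverges

J is separable, so gradient descent decouples: x follows -∂J/∂x, y follows -∂J/∂y.
∂J/∂x = -4x(x - 2)(x - 1); at x=3 this is -24, so x increases.
∂J/∂y = 4(y - 3)(y + 2)(y + 4); at y=1 this is -120, so y increases.
The x-coordinate has no critical point in that direction and runs off to infinity.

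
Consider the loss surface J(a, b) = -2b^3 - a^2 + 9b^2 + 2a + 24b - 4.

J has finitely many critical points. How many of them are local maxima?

J separates as a function of a plus a function of b, so ∇J=0 decouples.
∂J/∂a = -2(a - 1) = 0 at a ∈ {1}; ∂J/∂b = -6(b - 4)(b + 1) = 0 at b ∈ {-1, 4}.
The Hessian is diagonal: diag(J_aa, J_bb). Second derivatives: J_aa(1)=-2; J_bb(-1)=30, J_bb(4)=-30.
Local maxima occur where both diagonal entries negative: (1, 4). Count: 1.

1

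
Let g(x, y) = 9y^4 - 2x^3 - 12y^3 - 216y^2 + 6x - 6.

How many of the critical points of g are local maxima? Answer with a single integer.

g separates as a function of x plus a function of y, so ∇g=0 decouples.
∂g/∂x = -6(x - 1)(x + 1) = 0 at x ∈ {-1, 1}; ∂g/∂y = 36y(y - 4)(y + 3) = 0 at y ∈ {-3, 0, 4}.
The Hessian is diagonal: diag(g_xx, g_yy). Second derivatives: g_xx(-1)=12, g_xx(1)=-12; g_yy(-3)=756, g_yy(0)=-432, g_yy(4)=1008.
Local maxima occur where both diagonal entries negative: (1, 0). Count: 1.

1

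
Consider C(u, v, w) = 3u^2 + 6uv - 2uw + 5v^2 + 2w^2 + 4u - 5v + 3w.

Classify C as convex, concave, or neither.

convex

C is quadratic, so its Hessian is the constant matrix H = [[6, 6, -2], [6, 10, 0], [-2, 0, 4]].
Leading principal minors: 6, 24, 56.
All positive ⇒ H ≻ 0 ⇒ convex.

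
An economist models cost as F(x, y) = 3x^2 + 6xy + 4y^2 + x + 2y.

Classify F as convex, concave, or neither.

F is quadratic, so its Hessian is the constant matrix H = [[6, 6], [6, 8]].
det(H) = 12, tr(H) = 14.
det(H) > 0 and tr(H) > 0, so H is positive definite everywhere: convex.

convex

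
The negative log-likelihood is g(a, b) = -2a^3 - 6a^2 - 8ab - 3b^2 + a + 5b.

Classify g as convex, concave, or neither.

The term -2a^3 is cubic, so the Hessian is not constant.
∂²g/∂a² = -12a - 12, which takes both signs as a varies (negative for sufficiently large a). A diagonal entry of the Hessian changing sign means the Hessian is neither positive- nor negative-semidefinite on all of R^2.

neither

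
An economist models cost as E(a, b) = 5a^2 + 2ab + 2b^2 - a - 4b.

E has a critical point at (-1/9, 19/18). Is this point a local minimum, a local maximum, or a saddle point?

local minimum

The Hessian of E is constant: H = [[10, 2], [2, 4]].
det(H) = 10·4 − 2² = 36.
det(H) > 0 and tr(H) = 14 > 0, so H is positive definite and the point is a local minimum.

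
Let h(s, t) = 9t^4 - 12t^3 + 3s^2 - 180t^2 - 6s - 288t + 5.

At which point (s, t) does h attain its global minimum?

(1, 4)

h(s,t) separates as P(s) + Q(t) + 5, so its minimum is min P + min Q + 5.
P'(s) = 6s - 6 vanishes at s ∈ {1}; Q'(t) = 36(t - 4)(t + 1)(t + 2) vanishes at t ∈ {-2, -1, 4}.
Local minima of P (where P''>0): P(1)=-3. Local minima of Q: Q(-2)=96, Q(4)=-2496.
So the global minimum of h is P(1) + Q(4) + 5 = -3 − 2496 + 5 = -2494, attained at (1, 4).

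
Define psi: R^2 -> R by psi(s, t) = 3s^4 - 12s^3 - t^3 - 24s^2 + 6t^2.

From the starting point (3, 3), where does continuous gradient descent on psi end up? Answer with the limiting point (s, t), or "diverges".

psi is separable, so gradient descent decouples: s follows -∂psi/∂s, t follows -∂psi/∂t.
∂psi/∂s = 12s(s - 4)(s + 1); at s=3 this is -144, so s increases.
∂psi/∂t = -3t(t - 4); at t=3 this is 9, so t decreases.
s converges to its nearest critical value 4 (a local min of the s-part); t converges to 0. The iterate converges to (4, 0).

(4, 0)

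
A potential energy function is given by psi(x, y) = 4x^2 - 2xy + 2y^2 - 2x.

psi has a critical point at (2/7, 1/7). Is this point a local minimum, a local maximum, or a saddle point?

The Hessian of psi is constant: H = [[8, -2], [-2, 4]].
det(H) = 8·4 − (-2)² = 28.
det(H) > 0 and tr(H) = 12 > 0, so H is positive definite and the point is a local minimum.

local minimum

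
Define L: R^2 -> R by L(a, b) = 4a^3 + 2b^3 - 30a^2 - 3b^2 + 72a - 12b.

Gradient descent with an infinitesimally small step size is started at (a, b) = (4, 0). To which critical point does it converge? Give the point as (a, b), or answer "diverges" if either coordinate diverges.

(3, 2)

L is separable, so gradient descent decouples: a follows -∂L/∂a, b follows -∂L/∂b.
∂L/∂a = 12(a - 3)(a - 2); at a=4 this is 24, so a decreases.
∂L/∂b = 6(b - 2)(b + 1); at b=0 this is -12, so b increases.
a converges to its nearest critical value 3 (a local min of the a-part); b converges to 2. The iterate converges to (3, 2).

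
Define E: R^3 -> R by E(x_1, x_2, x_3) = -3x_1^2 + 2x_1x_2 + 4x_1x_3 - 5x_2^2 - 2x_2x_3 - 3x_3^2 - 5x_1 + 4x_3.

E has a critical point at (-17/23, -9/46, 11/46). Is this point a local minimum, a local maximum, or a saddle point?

local maximum

The Hessian is constant: H = [[-6, 2, 4], [2, -10, -2], [4, -2, -6]].
Leading principal minors: Δ₁ = -6, Δ₂ = 56, Δ₃ = -184.
The minors alternate sign starting negative (−, +, −), so H is negative definite: a local maximum.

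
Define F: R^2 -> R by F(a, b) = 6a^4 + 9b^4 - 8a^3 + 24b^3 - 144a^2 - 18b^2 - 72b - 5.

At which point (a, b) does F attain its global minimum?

F(a,b) separates as P(a) + Q(b) − 5, so its minimum is min P + min Q − 5.
P'(a) = 24a(a - 4)(a + 3) vanishes at a ∈ {-3, 0, 4}; Q'(b) = 36(b - 1)(b + 1)(b + 2) vanishes at b ∈ {-2, -1, 1}.
Local minima of P (where P''>0): P(-3)=-594, P(4)=-1280. Local minima of Q: Q(-2)=24, Q(1)=-57.
So the global minimum of F is P(4) + Q(1) − 5 = -1280 − 57 − 5 = -1342, attained at (4, 1).

(4, 1)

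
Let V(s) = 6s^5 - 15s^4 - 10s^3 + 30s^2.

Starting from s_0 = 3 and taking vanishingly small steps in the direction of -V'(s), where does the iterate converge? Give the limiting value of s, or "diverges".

V'(s) = 30s(s - 2)(s - 1)(s + 1), so V'(3) = 720.
Gradient descent moves in the -V' direction, i.e. s is decreasing.
The nearest critical point in that direction is s = 2, where V'' = 180 > 0 (a local minimum). The iterate converges there.

2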